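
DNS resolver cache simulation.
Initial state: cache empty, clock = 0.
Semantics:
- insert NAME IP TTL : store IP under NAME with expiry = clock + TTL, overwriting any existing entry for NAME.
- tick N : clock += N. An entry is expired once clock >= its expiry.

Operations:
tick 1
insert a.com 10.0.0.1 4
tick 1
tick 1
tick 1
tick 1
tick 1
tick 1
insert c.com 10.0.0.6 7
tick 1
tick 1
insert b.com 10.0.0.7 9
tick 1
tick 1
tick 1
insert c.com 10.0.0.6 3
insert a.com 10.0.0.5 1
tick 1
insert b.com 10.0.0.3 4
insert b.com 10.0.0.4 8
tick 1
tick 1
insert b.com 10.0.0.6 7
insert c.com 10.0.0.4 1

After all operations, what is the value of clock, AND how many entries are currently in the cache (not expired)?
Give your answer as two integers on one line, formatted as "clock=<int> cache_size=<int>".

Answer: clock=15 cache_size=2

Derivation:
Op 1: tick 1 -> clock=1.
Op 2: insert a.com -> 10.0.0.1 (expiry=1+4=5). clock=1
Op 3: tick 1 -> clock=2.
Op 4: tick 1 -> clock=3.
Op 5: tick 1 -> clock=4.
Op 6: tick 1 -> clock=5. purged={a.com}
Op 7: tick 1 -> clock=6.
Op 8: tick 1 -> clock=7.
Op 9: insert c.com -> 10.0.0.6 (expiry=7+7=14). clock=7
Op 10: tick 1 -> clock=8.
Op 11: tick 1 -> clock=9.
Op 12: insert b.com -> 10.0.0.7 (expiry=9+9=18). clock=9
Op 13: tick 1 -> clock=10.
Op 14: tick 1 -> clock=11.
Op 15: tick 1 -> clock=12.
Op 16: insert c.com -> 10.0.0.6 (expiry=12+3=15). clock=12
Op 17: insert a.com -> 10.0.0.5 (expiry=12+1=13). clock=12
Op 18: tick 1 -> clock=13. purged={a.com}
Op 19: insert b.com -> 10.0.0.3 (expiry=13+4=17). clock=13
Op 20: insert b.com -> 10.0.0.4 (expiry=13+8=21). clock=13
Op 21: tick 1 -> clock=14.
Op 22: tick 1 -> clock=15. purged={c.com}
Op 23: insert b.com -> 10.0.0.6 (expiry=15+7=22). clock=15
Op 24: insert c.com -> 10.0.0.4 (expiry=15+1=16). clock=15
Final clock = 15
Final cache (unexpired): {b.com,c.com} -> size=2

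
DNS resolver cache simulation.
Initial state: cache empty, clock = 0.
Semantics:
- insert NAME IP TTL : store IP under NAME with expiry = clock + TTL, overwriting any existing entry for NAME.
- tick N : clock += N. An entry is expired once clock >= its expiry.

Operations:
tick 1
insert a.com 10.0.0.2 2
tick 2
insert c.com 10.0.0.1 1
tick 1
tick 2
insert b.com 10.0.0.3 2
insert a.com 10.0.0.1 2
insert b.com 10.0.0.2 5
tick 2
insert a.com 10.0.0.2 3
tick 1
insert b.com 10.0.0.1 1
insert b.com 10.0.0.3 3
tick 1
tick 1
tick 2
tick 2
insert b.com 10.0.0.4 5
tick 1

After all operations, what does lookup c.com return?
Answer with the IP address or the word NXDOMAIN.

Answer: NXDOMAIN

Derivation:
Op 1: tick 1 -> clock=1.
Op 2: insert a.com -> 10.0.0.2 (expiry=1+2=3). clock=1
Op 3: tick 2 -> clock=3. purged={a.com}
Op 4: insert c.com -> 10.0.0.1 (expiry=3+1=4). clock=3
Op 5: tick 1 -> clock=4. purged={c.com}
Op 6: tick 2 -> clock=6.
Op 7: insert b.com -> 10.0.0.3 (expiry=6+2=8). clock=6
Op 8: insert a.com -> 10.0.0.1 (expiry=6+2=8). clock=6
Op 9: insert b.com -> 10.0.0.2 (expiry=6+5=11). clock=6
Op 10: tick 2 -> clock=8. purged={a.com}
Op 11: insert a.com -> 10.0.0.2 (expiry=8+3=11). clock=8
Op 12: tick 1 -> clock=9.
Op 13: insert b.com -> 10.0.0.1 (expiry=9+1=10). clock=9
Op 14: insert b.com -> 10.0.0.3 (expiry=9+3=12). clock=9
Op 15: tick 1 -> clock=10.
Op 16: tick 1 -> clock=11. purged={a.com}
Op 17: tick 2 -> clock=13. purged={b.com}
Op 18: tick 2 -> clock=15.
Op 19: insert b.com -> 10.0.0.4 (expiry=15+5=20). clock=15
Op 20: tick 1 -> clock=16.
lookup c.com: not in cache (expired or never inserted)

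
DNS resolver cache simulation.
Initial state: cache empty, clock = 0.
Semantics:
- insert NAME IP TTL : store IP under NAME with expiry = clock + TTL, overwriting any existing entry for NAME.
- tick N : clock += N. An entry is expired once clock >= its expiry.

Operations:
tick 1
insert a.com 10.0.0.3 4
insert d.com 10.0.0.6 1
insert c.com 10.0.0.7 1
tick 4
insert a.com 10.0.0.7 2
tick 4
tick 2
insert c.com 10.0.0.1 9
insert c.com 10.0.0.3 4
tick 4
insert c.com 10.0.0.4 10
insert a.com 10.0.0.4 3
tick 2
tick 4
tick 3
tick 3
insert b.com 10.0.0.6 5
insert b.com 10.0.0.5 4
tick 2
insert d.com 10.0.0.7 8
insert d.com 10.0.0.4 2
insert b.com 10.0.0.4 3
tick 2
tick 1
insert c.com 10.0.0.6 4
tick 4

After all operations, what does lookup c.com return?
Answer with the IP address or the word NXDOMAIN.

Answer: NXDOMAIN

Derivation:
Op 1: tick 1 -> clock=1.
Op 2: insert a.com -> 10.0.0.3 (expiry=1+4=5). clock=1
Op 3: insert d.com -> 10.0.0.6 (expiry=1+1=2). clock=1
Op 4: insert c.com -> 10.0.0.7 (expiry=1+1=2). clock=1
Op 5: tick 4 -> clock=5. purged={a.com,c.com,d.com}
Op 6: insert a.com -> 10.0.0.7 (expiry=5+2=7). clock=5
Op 7: tick 4 -> clock=9. purged={a.com}
Op 8: tick 2 -> clock=11.
Op 9: insert c.com -> 10.0.0.1 (expiry=11+9=20). clock=11
Op 10: insert c.com -> 10.0.0.3 (expiry=11+4=15). clock=11
Op 11: tick 4 -> clock=15. purged={c.com}
Op 12: insert c.com -> 10.0.0.4 (expiry=15+10=25). clock=15
Op 13: insert a.com -> 10.0.0.4 (expiry=15+3=18). clock=15
Op 14: tick 2 -> clock=17.
Op 15: tick 4 -> clock=21. purged={a.com}
Op 16: tick 3 -> clock=24.
Op 17: tick 3 -> clock=27. purged={c.com}
Op 18: insert b.com -> 10.0.0.6 (expiry=27+5=32). clock=27
Op 19: insert b.com -> 10.0.0.5 (expiry=27+4=31). clock=27
Op 20: tick 2 -> clock=29.
Op 21: insert d.com -> 10.0.0.7 (expiry=29+8=37). clock=29
Op 22: insert d.com -> 10.0.0.4 (expiry=29+2=31). clock=29
Op 23: insert b.com -> 10.0.0.4 (expiry=29+3=32). clock=29
Op 24: tick 2 -> clock=31. purged={d.com}
Op 25: tick 1 -> clock=32. purged={b.com}
Op 26: insert c.com -> 10.0.0.6 (expiry=32+4=36). clock=32
Op 27: tick 4 -> clock=36. purged={c.com}
lookup c.com: not in cache (expired or never inserted)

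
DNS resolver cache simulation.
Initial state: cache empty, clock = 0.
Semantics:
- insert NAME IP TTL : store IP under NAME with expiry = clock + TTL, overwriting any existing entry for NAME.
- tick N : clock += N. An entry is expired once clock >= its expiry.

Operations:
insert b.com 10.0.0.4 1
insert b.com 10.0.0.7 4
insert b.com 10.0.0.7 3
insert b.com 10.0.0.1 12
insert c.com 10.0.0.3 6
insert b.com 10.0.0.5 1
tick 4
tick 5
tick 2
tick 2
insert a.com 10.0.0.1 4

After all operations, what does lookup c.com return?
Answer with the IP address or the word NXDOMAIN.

Op 1: insert b.com -> 10.0.0.4 (expiry=0+1=1). clock=0
Op 2: insert b.com -> 10.0.0.7 (expiry=0+4=4). clock=0
Op 3: insert b.com -> 10.0.0.7 (expiry=0+3=3). clock=0
Op 4: insert b.com -> 10.0.0.1 (expiry=0+12=12). clock=0
Op 5: insert c.com -> 10.0.0.3 (expiry=0+6=6). clock=0
Op 6: insert b.com -> 10.0.0.5 (expiry=0+1=1). clock=0
Op 7: tick 4 -> clock=4. purged={b.com}
Op 8: tick 5 -> clock=9. purged={c.com}
Op 9: tick 2 -> clock=11.
Op 10: tick 2 -> clock=13.
Op 11: insert a.com -> 10.0.0.1 (expiry=13+4=17). clock=13
lookup c.com: not in cache (expired or never inserted)

Answer: NXDOMAIN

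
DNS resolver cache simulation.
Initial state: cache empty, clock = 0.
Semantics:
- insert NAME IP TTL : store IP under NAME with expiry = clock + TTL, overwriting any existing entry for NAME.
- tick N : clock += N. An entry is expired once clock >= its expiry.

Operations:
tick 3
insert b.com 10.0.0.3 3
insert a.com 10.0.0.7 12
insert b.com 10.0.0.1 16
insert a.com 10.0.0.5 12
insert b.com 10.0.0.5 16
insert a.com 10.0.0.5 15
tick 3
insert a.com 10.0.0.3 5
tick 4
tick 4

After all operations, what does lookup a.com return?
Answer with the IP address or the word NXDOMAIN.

Answer: NXDOMAIN

Derivation:
Op 1: tick 3 -> clock=3.
Op 2: insert b.com -> 10.0.0.3 (expiry=3+3=6). clock=3
Op 3: insert a.com -> 10.0.0.7 (expiry=3+12=15). clock=3
Op 4: insert b.com -> 10.0.0.1 (expiry=3+16=19). clock=3
Op 5: insert a.com -> 10.0.0.5 (expiry=3+12=15). clock=3
Op 6: insert b.com -> 10.0.0.5 (expiry=3+16=19). clock=3
Op 7: insert a.com -> 10.0.0.5 (expiry=3+15=18). clock=3
Op 8: tick 3 -> clock=6.
Op 9: insert a.com -> 10.0.0.3 (expiry=6+5=11). clock=6
Op 10: tick 4 -> clock=10.
Op 11: tick 4 -> clock=14. purged={a.com}
lookup a.com: not in cache (expired or never inserted)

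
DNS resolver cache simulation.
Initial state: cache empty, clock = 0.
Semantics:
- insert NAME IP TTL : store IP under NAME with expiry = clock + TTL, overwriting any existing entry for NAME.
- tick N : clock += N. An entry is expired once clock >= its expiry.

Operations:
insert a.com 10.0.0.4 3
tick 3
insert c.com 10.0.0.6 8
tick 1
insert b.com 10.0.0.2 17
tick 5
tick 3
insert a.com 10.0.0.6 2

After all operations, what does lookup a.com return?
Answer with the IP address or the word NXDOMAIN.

Answer: 10.0.0.6

Derivation:
Op 1: insert a.com -> 10.0.0.4 (expiry=0+3=3). clock=0
Op 2: tick 3 -> clock=3. purged={a.com}
Op 3: insert c.com -> 10.0.0.6 (expiry=3+8=11). clock=3
Op 4: tick 1 -> clock=4.
Op 5: insert b.com -> 10.0.0.2 (expiry=4+17=21). clock=4
Op 6: tick 5 -> clock=9.
Op 7: tick 3 -> clock=12. purged={c.com}
Op 8: insert a.com -> 10.0.0.6 (expiry=12+2=14). clock=12
lookup a.com: present, ip=10.0.0.6 expiry=14 > clock=12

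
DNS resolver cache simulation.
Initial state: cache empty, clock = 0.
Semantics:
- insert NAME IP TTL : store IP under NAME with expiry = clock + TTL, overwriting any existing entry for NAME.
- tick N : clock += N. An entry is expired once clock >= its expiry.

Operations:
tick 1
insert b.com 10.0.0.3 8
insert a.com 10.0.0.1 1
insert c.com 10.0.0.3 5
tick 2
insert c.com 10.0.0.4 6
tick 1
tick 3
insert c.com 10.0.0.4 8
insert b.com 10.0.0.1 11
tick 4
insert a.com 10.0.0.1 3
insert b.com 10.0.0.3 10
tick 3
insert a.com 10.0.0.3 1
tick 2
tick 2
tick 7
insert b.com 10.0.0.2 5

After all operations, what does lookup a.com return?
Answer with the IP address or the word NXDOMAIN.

Answer: NXDOMAIN

Derivation:
Op 1: tick 1 -> clock=1.
Op 2: insert b.com -> 10.0.0.3 (expiry=1+8=9). clock=1
Op 3: insert a.com -> 10.0.0.1 (expiry=1+1=2). clock=1
Op 4: insert c.com -> 10.0.0.3 (expiry=1+5=6). clock=1
Op 5: tick 2 -> clock=3. purged={a.com}
Op 6: insert c.com -> 10.0.0.4 (expiry=3+6=9). clock=3
Op 7: tick 1 -> clock=4.
Op 8: tick 3 -> clock=7.
Op 9: insert c.com -> 10.0.0.4 (expiry=7+8=15). clock=7
Op 10: insert b.com -> 10.0.0.1 (expiry=7+11=18). clock=7
Op 11: tick 4 -> clock=11.
Op 12: insert a.com -> 10.0.0.1 (expiry=11+3=14). clock=11
Op 13: insert b.com -> 10.0.0.3 (expiry=11+10=21). clock=11
Op 14: tick 3 -> clock=14. purged={a.com}
Op 15: insert a.com -> 10.0.0.3 (expiry=14+1=15). clock=14
Op 16: tick 2 -> clock=16. purged={a.com,c.com}
Op 17: tick 2 -> clock=18.
Op 18: tick 7 -> clock=25. purged={b.com}
Op 19: insert b.com -> 10.0.0.2 (expiry=25+5=30). clock=25
lookup a.com: not in cache (expired or never inserted)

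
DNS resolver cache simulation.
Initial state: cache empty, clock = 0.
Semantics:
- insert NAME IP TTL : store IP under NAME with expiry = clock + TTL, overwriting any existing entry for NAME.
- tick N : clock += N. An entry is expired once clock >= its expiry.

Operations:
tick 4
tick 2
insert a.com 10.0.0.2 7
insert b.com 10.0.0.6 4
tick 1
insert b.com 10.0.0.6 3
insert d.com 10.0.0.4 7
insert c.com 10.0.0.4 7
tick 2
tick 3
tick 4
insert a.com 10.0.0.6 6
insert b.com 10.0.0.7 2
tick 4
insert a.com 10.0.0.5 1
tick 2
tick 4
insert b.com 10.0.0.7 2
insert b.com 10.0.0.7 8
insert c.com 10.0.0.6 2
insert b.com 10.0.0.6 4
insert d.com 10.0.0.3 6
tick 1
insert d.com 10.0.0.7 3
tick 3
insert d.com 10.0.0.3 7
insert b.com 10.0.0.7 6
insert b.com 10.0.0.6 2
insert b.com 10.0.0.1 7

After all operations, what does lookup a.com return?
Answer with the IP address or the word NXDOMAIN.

Answer: NXDOMAIN

Derivation:
Op 1: tick 4 -> clock=4.
Op 2: tick 2 -> clock=6.
Op 3: insert a.com -> 10.0.0.2 (expiry=6+7=13). clock=6
Op 4: insert b.com -> 10.0.0.6 (expiry=6+4=10). clock=6
Op 5: tick 1 -> clock=7.
Op 6: insert b.com -> 10.0.0.6 (expiry=7+3=10). clock=7
Op 7: insert d.com -> 10.0.0.4 (expiry=7+7=14). clock=7
Op 8: insert c.com -> 10.0.0.4 (expiry=7+7=14). clock=7
Op 9: tick 2 -> clock=9.
Op 10: tick 3 -> clock=12. purged={b.com}
Op 11: tick 4 -> clock=16. purged={a.com,c.com,d.com}
Op 12: insert a.com -> 10.0.0.6 (expiry=16+6=22). clock=16
Op 13: insert b.com -> 10.0.0.7 (expiry=16+2=18). clock=16
Op 14: tick 4 -> clock=20. purged={b.com}
Op 15: insert a.com -> 10.0.0.5 (expiry=20+1=21). clock=20
Op 16: tick 2 -> clock=22. purged={a.com}
Op 17: tick 4 -> clock=26.
Op 18: insert b.com -> 10.0.0.7 (expiry=26+2=28). clock=26
Op 19: insert b.com -> 10.0.0.7 (expiry=26+8=34). clock=26
Op 20: insert c.com -> 10.0.0.6 (expiry=26+2=28). clock=26
Op 21: insert b.com -> 10.0.0.6 (expiry=26+4=30). clock=26
Op 22: insert d.com -> 10.0.0.3 (expiry=26+6=32). clock=26
Op 23: tick 1 -> clock=27.
Op 24: insert d.com -> 10.0.0.7 (expiry=27+3=30). clock=27
Op 25: tick 3 -> clock=30. purged={b.com,c.com,d.com}
Op 26: insert d.com -> 10.0.0.3 (expiry=30+7=37). clock=30
Op 27: insert b.com -> 10.0.0.7 (expiry=30+6=36). clock=30
Op 28: insert b.com -> 10.0.0.6 (expiry=30+2=32). clock=30
Op 29: insert b.com -> 10.0.0.1 (expiry=30+7=37). clock=30
lookup a.com: not in cache (expired or never inserted)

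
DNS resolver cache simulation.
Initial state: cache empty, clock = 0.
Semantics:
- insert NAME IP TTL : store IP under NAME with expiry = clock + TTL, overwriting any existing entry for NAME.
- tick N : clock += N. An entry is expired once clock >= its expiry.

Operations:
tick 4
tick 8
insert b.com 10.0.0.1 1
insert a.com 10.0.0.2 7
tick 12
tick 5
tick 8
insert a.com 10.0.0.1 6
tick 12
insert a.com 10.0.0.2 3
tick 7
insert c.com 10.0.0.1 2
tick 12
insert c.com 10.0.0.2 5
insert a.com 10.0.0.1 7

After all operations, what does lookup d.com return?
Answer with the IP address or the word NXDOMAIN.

Answer: NXDOMAIN

Derivation:
Op 1: tick 4 -> clock=4.
Op 2: tick 8 -> clock=12.
Op 3: insert b.com -> 10.0.0.1 (expiry=12+1=13). clock=12
Op 4: insert a.com -> 10.0.0.2 (expiry=12+7=19). clock=12
Op 5: tick 12 -> clock=24. purged={a.com,b.com}
Op 6: tick 5 -> clock=29.
Op 7: tick 8 -> clock=37.
Op 8: insert a.com -> 10.0.0.1 (expiry=37+6=43). clock=37
Op 9: tick 12 -> clock=49. purged={a.com}
Op 10: insert a.com -> 10.0.0.2 (expiry=49+3=52). clock=49
Op 11: tick 7 -> clock=56. purged={a.com}
Op 12: insert c.com -> 10.0.0.1 (expiry=56+2=58). clock=56
Op 13: tick 12 -> clock=68. purged={c.com}
Op 14: insert c.com -> 10.0.0.2 (expiry=68+5=73). clock=68
Op 15: insert a.com -> 10.0.0.1 (expiry=68+7=75). clock=68
lookup d.com: not in cache (expired or never inserted)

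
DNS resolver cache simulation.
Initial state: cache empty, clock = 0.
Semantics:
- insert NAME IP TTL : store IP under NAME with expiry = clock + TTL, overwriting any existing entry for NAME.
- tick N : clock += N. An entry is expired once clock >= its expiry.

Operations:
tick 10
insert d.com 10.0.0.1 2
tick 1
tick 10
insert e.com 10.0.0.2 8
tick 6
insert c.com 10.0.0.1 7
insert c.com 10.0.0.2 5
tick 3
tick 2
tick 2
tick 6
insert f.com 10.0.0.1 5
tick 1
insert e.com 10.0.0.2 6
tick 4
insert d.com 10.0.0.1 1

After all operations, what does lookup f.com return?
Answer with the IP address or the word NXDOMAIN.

Op 1: tick 10 -> clock=10.
Op 2: insert d.com -> 10.0.0.1 (expiry=10+2=12). clock=10
Op 3: tick 1 -> clock=11.
Op 4: tick 10 -> clock=21. purged={d.com}
Op 5: insert e.com -> 10.0.0.2 (expiry=21+8=29). clock=21
Op 6: tick 6 -> clock=27.
Op 7: insert c.com -> 10.0.0.1 (expiry=27+7=34). clock=27
Op 8: insert c.com -> 10.0.0.2 (expiry=27+5=32). clock=27
Op 9: tick 3 -> clock=30. purged={e.com}
Op 10: tick 2 -> clock=32. purged={c.com}
Op 11: tick 2 -> clock=34.
Op 12: tick 6 -> clock=40.
Op 13: insert f.com -> 10.0.0.1 (expiry=40+5=45). clock=40
Op 14: tick 1 -> clock=41.
Op 15: insert e.com -> 10.0.0.2 (expiry=41+6=47). clock=41
Op 16: tick 4 -> clock=45. purged={f.com}
Op 17: insert d.com -> 10.0.0.1 (expiry=45+1=46). clock=45
lookup f.com: not in cache (expired or never inserted)

Answer: NXDOMAIN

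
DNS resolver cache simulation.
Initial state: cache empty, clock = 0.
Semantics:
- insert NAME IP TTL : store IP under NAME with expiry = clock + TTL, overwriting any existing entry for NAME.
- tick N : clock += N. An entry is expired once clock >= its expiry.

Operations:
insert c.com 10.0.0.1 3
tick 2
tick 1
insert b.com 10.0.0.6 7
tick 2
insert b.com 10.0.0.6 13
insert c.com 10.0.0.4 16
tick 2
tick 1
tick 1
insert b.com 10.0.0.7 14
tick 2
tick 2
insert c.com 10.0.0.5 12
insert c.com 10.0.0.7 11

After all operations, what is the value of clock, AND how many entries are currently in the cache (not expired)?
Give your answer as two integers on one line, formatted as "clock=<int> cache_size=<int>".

Answer: clock=13 cache_size=2

Derivation:
Op 1: insert c.com -> 10.0.0.1 (expiry=0+3=3). clock=0
Op 2: tick 2 -> clock=2.
Op 3: tick 1 -> clock=3. purged={c.com}
Op 4: insert b.com -> 10.0.0.6 (expiry=3+7=10). clock=3
Op 5: tick 2 -> clock=5.
Op 6: insert b.com -> 10.0.0.6 (expiry=5+13=18). clock=5
Op 7: insert c.com -> 10.0.0.4 (expiry=5+16=21). clock=5
Op 8: tick 2 -> clock=7.
Op 9: tick 1 -> clock=8.
Op 10: tick 1 -> clock=9.
Op 11: insert b.com -> 10.0.0.7 (expiry=9+14=23). clock=9
Op 12: tick 2 -> clock=11.
Op 13: tick 2 -> clock=13.
Op 14: insert c.com -> 10.0.0.5 (expiry=13+12=25). clock=13
Op 15: insert c.com -> 10.0.0.7 (expiry=13+11=24). clock=13
Final clock = 13
Final cache (unexpired): {b.com,c.com} -> size=2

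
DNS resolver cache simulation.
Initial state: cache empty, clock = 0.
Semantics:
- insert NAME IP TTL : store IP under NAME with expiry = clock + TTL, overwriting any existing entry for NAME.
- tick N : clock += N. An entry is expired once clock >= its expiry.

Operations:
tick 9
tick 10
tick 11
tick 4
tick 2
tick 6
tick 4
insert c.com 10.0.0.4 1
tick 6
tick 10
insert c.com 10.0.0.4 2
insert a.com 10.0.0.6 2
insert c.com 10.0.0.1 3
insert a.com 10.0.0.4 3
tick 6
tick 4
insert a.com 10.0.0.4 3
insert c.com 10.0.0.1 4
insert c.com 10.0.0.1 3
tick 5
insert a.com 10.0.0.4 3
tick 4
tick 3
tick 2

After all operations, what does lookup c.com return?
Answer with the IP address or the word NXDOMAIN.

Answer: NXDOMAIN

Derivation:
Op 1: tick 9 -> clock=9.
Op 2: tick 10 -> clock=19.
Op 3: tick 11 -> clock=30.
Op 4: tick 4 -> clock=34.
Op 5: tick 2 -> clock=36.
Op 6: tick 6 -> clock=42.
Op 7: tick 4 -> clock=46.
Op 8: insert c.com -> 10.0.0.4 (expiry=46+1=47). clock=46
Op 9: tick 6 -> clock=52. purged={c.com}
Op 10: tick 10 -> clock=62.
Op 11: insert c.com -> 10.0.0.4 (expiry=62+2=64). clock=62
Op 12: insert a.com -> 10.0.0.6 (expiry=62+2=64). clock=62
Op 13: insert c.com -> 10.0.0.1 (expiry=62+3=65). clock=62
Op 14: insert a.com -> 10.0.0.4 (expiry=62+3=65). clock=62
Op 15: tick 6 -> clock=68. purged={a.com,c.com}
Op 16: tick 4 -> clock=72.
Op 17: insert a.com -> 10.0.0.4 (expiry=72+3=75). clock=72
Op 18: insert c.com -> 10.0.0.1 (expiry=72+4=76). clock=72
Op 19: insert c.com -> 10.0.0.1 (expiry=72+3=75). clock=72
Op 20: tick 5 -> clock=77. purged={a.com,c.com}
Op 21: insert a.com -> 10.0.0.4 (expiry=77+3=80). clock=77
Op 22: tick 4 -> clock=81. purged={a.com}
Op 23: tick 3 -> clock=84.
Op 24: tick 2 -> clock=86.
lookup c.com: not in cache (expired or never inserted)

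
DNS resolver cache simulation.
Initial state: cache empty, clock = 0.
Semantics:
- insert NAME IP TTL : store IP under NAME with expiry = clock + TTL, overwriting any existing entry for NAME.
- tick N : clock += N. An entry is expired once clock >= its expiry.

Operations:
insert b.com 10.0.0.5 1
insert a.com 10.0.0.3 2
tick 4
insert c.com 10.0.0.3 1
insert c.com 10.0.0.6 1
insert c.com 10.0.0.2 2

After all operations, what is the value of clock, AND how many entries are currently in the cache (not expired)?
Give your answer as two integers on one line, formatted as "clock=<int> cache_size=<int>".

Op 1: insert b.com -> 10.0.0.5 (expiry=0+1=1). clock=0
Op 2: insert a.com -> 10.0.0.3 (expiry=0+2=2). clock=0
Op 3: tick 4 -> clock=4. purged={a.com,b.com}
Op 4: insert c.com -> 10.0.0.3 (expiry=4+1=5). clock=4
Op 5: insert c.com -> 10.0.0.6 (expiry=4+1=5). clock=4
Op 6: insert c.com -> 10.0.0.2 (expiry=4+2=6). clock=4
Final clock = 4
Final cache (unexpired): {c.com} -> size=1

Answer: clock=4 cache_size=1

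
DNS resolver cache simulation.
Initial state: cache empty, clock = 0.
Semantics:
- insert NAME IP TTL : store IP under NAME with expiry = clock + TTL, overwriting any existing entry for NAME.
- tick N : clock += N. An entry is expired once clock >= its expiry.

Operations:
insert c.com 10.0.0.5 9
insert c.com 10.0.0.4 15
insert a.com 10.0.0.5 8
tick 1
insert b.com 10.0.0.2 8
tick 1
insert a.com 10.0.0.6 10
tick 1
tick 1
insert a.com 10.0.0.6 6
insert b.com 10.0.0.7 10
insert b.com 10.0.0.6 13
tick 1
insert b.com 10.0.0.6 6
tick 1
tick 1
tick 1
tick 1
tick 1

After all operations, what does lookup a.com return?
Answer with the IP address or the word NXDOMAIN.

Answer: NXDOMAIN

Derivation:
Op 1: insert c.com -> 10.0.0.5 (expiry=0+9=9). clock=0
Op 2: insert c.com -> 10.0.0.4 (expiry=0+15=15). clock=0
Op 3: insert a.com -> 10.0.0.5 (expiry=0+8=8). clock=0
Op 4: tick 1 -> clock=1.
Op 5: insert b.com -> 10.0.0.2 (expiry=1+8=9). clock=1
Op 6: tick 1 -> clock=2.
Op 7: insert a.com -> 10.0.0.6 (expiry=2+10=12). clock=2
Op 8: tick 1 -> clock=3.
Op 9: tick 1 -> clock=4.
Op 10: insert a.com -> 10.0.0.6 (expiry=4+6=10). clock=4
Op 11: insert b.com -> 10.0.0.7 (expiry=4+10=14). clock=4
Op 12: insert b.com -> 10.0.0.6 (expiry=4+13=17). clock=4
Op 13: tick 1 -> clock=5.
Op 14: insert b.com -> 10.0.0.6 (expiry=5+6=11). clock=5
Op 15: tick 1 -> clock=6.
Op 16: tick 1 -> clock=7.
Op 17: tick 1 -> clock=8.
Op 18: tick 1 -> clock=9.
Op 19: tick 1 -> clock=10. purged={a.com}
lookup a.com: not in cache (expired or never inserted)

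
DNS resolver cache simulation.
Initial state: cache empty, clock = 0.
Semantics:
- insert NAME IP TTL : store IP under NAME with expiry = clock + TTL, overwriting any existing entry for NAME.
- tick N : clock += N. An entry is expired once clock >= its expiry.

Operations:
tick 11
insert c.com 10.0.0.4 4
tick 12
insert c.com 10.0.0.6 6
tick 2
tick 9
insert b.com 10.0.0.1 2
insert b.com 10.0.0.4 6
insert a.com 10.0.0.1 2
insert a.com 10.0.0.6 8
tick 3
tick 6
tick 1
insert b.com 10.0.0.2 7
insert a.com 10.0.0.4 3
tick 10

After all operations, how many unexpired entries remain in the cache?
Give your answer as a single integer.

Op 1: tick 11 -> clock=11.
Op 2: insert c.com -> 10.0.0.4 (expiry=11+4=15). clock=11
Op 3: tick 12 -> clock=23. purged={c.com}
Op 4: insert c.com -> 10.0.0.6 (expiry=23+6=29). clock=23
Op 5: tick 2 -> clock=25.
Op 6: tick 9 -> clock=34. purged={c.com}
Op 7: insert b.com -> 10.0.0.1 (expiry=34+2=36). clock=34
Op 8: insert b.com -> 10.0.0.4 (expiry=34+6=40). clock=34
Op 9: insert a.com -> 10.0.0.1 (expiry=34+2=36). clock=34
Op 10: insert a.com -> 10.0.0.6 (expiry=34+8=42). clock=34
Op 11: tick 3 -> clock=37.
Op 12: tick 6 -> clock=43. purged={a.com,b.com}
Op 13: tick 1 -> clock=44.
Op 14: insert b.com -> 10.0.0.2 (expiry=44+7=51). clock=44
Op 15: insert a.com -> 10.0.0.4 (expiry=44+3=47). clock=44
Op 16: tick 10 -> clock=54. purged={a.com,b.com}
Final cache (unexpired): {} -> size=0

Answer: 0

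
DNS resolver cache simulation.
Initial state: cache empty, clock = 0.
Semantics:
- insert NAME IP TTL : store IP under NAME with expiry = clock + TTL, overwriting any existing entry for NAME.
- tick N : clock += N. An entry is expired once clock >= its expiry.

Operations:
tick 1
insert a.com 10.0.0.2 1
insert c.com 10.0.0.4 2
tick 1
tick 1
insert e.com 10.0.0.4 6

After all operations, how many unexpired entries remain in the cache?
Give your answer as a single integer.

Op 1: tick 1 -> clock=1.
Op 2: insert a.com -> 10.0.0.2 (expiry=1+1=2). clock=1
Op 3: insert c.com -> 10.0.0.4 (expiry=1+2=3). clock=1
Op 4: tick 1 -> clock=2. purged={a.com}
Op 5: tick 1 -> clock=3. purged={c.com}
Op 6: insert e.com -> 10.0.0.4 (expiry=3+6=9). clock=3
Final cache (unexpired): {e.com} -> size=1

Answer: 1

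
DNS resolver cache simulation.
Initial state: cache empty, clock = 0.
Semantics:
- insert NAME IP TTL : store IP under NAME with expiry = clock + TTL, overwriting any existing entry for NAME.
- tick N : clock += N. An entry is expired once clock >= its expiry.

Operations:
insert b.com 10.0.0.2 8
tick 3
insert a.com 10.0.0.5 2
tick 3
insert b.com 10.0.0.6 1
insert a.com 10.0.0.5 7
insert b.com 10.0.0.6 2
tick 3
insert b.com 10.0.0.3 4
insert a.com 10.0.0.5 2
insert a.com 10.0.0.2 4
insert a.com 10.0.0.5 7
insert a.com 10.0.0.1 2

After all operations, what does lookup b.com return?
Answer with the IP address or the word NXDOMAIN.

Answer: 10.0.0.3

Derivation:
Op 1: insert b.com -> 10.0.0.2 (expiry=0+8=8). clock=0
Op 2: tick 3 -> clock=3.
Op 3: insert a.com -> 10.0.0.5 (expiry=3+2=5). clock=3
Op 4: tick 3 -> clock=6. purged={a.com}
Op 5: insert b.com -> 10.0.0.6 (expiry=6+1=7). clock=6
Op 6: insert a.com -> 10.0.0.5 (expiry=6+7=13). clock=6
Op 7: insert b.com -> 10.0.0.6 (expiry=6+2=8). clock=6
Op 8: tick 3 -> clock=9. purged={b.com}
Op 9: insert b.com -> 10.0.0.3 (expiry=9+4=13). clock=9
Op 10: insert a.com -> 10.0.0.5 (expiry=9+2=11). clock=9
Op 11: insert a.com -> 10.0.0.2 (expiry=9+4=13). clock=9
Op 12: insert a.com -> 10.0.0.5 (expiry=9+7=16). clock=9
Op 13: insert a.com -> 10.0.0.1 (expiry=9+2=11). clock=9
lookup b.com: present, ip=10.0.0.3 expiry=13 > clock=9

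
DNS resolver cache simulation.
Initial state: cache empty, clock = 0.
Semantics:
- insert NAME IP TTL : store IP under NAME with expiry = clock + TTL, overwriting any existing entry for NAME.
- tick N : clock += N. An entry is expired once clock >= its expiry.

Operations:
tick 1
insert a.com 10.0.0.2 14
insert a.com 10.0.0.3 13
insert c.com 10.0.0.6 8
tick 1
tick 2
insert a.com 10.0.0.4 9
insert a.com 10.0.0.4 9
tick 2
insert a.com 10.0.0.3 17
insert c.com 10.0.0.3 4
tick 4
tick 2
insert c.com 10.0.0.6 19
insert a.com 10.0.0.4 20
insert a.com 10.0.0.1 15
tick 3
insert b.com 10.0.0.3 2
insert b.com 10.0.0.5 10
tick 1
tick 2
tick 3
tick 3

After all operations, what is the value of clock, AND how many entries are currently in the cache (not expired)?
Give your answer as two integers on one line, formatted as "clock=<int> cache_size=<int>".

Answer: clock=24 cache_size=3

Derivation:
Op 1: tick 1 -> clock=1.
Op 2: insert a.com -> 10.0.0.2 (expiry=1+14=15). clock=1
Op 3: insert a.com -> 10.0.0.3 (expiry=1+13=14). clock=1
Op 4: insert c.com -> 10.0.0.6 (expiry=1+8=9). clock=1
Op 5: tick 1 -> clock=2.
Op 6: tick 2 -> clock=4.
Op 7: insert a.com -> 10.0.0.4 (expiry=4+9=13). clock=4
Op 8: insert a.com -> 10.0.0.4 (expiry=4+9=13). clock=4
Op 9: tick 2 -> clock=6.
Op 10: insert a.com -> 10.0.0.3 (expiry=6+17=23). clock=6
Op 11: insert c.com -> 10.0.0.3 (expiry=6+4=10). clock=6
Op 12: tick 4 -> clock=10. purged={c.com}
Op 13: tick 2 -> clock=12.
Op 14: insert c.com -> 10.0.0.6 (expiry=12+19=31). clock=12
Op 15: insert a.com -> 10.0.0.4 (expiry=12+20=32). clock=12
Op 16: insert a.com -> 10.0.0.1 (expiry=12+15=27). clock=12
Op 17: tick 3 -> clock=15.
Op 18: insert b.com -> 10.0.0.3 (expiry=15+2=17). clock=15
Op 19: insert b.com -> 10.0.0.5 (expiry=15+10=25). clock=15
Op 20: tick 1 -> clock=16.
Op 21: tick 2 -> clock=18.
Op 22: tick 3 -> clock=21.
Op 23: tick 3 -> clock=24.
Final clock = 24
Final cache (unexpired): {a.com,b.com,c.com} -> size=3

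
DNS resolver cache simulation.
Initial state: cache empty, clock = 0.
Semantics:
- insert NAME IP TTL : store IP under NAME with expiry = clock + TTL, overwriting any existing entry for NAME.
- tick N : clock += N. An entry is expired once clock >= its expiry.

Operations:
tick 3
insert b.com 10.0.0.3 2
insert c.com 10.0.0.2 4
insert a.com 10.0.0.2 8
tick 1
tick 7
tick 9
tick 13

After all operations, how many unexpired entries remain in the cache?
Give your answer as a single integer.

Answer: 0

Derivation:
Op 1: tick 3 -> clock=3.
Op 2: insert b.com -> 10.0.0.3 (expiry=3+2=5). clock=3
Op 3: insert c.com -> 10.0.0.2 (expiry=3+4=7). clock=3
Op 4: insert a.com -> 10.0.0.2 (expiry=3+8=11). clock=3
Op 5: tick 1 -> clock=4.
Op 6: tick 7 -> clock=11. purged={a.com,b.com,c.com}
Op 7: tick 9 -> clock=20.
Op 8: tick 13 -> clock=33.
Final cache (unexpired): {} -> size=0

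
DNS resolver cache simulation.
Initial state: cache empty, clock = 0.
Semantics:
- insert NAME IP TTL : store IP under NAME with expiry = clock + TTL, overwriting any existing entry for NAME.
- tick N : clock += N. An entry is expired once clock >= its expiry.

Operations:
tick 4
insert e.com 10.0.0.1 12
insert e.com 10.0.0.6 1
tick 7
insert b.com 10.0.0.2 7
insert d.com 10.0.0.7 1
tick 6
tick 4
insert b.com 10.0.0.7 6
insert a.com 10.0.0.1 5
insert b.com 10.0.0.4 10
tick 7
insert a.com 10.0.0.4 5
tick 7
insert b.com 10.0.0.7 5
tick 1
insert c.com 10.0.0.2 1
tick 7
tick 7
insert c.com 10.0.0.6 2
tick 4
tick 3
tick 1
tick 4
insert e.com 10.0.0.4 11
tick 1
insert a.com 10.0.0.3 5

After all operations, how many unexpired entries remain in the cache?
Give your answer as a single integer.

Answer: 2

Derivation:
Op 1: tick 4 -> clock=4.
Op 2: insert e.com -> 10.0.0.1 (expiry=4+12=16). clock=4
Op 3: insert e.com -> 10.0.0.6 (expiry=4+1=5). clock=4
Op 4: tick 7 -> clock=11. purged={e.com}
Op 5: insert b.com -> 10.0.0.2 (expiry=11+7=18). clock=11
Op 6: insert d.com -> 10.0.0.7 (expiry=11+1=12). clock=11
Op 7: tick 6 -> clock=17. purged={d.com}
Op 8: tick 4 -> clock=21. purged={b.com}
Op 9: insert b.com -> 10.0.0.7 (expiry=21+6=27). clock=21
Op 10: insert a.com -> 10.0.0.1 (expiry=21+5=26). clock=21
Op 11: insert b.com -> 10.0.0.4 (expiry=21+10=31). clock=21
Op 12: tick 7 -> clock=28. purged={a.com}
Op 13: insert a.com -> 10.0.0.4 (expiry=28+5=33). clock=28
Op 14: tick 7 -> clock=35. purged={a.com,b.com}
Op 15: insert b.com -> 10.0.0.7 (expiry=35+5=40). clock=35
Op 16: tick 1 -> clock=36.
Op 17: insert c.com -> 10.0.0.2 (expiry=36+1=37). clock=36
Op 18: tick 7 -> clock=43. purged={b.com,c.com}
Op 19: tick 7 -> clock=50.
Op 20: insert c.com -> 10.0.0.6 (expiry=50+2=52). clock=50
Op 21: tick 4 -> clock=54. purged={c.com}
Op 22: tick 3 -> clock=57.
Op 23: tick 1 -> clock=58.
Op 24: tick 4 -> clock=62.
Op 25: insert e.com -> 10.0.0.4 (expiry=62+11=73). clock=62
Op 26: tick 1 -> clock=63.
Op 27: insert a.com -> 10.0.0.3 (expiry=63+5=68). clock=63
Final cache (unexpired): {a.com,e.com} -> size=2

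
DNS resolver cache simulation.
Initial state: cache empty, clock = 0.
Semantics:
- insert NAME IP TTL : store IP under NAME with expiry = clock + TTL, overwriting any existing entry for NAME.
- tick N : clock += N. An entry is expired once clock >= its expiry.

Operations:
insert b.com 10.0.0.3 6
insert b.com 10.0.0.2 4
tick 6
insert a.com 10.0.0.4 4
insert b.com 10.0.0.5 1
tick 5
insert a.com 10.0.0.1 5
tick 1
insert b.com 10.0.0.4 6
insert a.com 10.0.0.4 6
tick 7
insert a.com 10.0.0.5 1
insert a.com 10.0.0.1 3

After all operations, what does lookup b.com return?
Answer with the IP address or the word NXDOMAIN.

Op 1: insert b.com -> 10.0.0.3 (expiry=0+6=6). clock=0
Op 2: insert b.com -> 10.0.0.2 (expiry=0+4=4). clock=0
Op 3: tick 6 -> clock=6. purged={b.com}
Op 4: insert a.com -> 10.0.0.4 (expiry=6+4=10). clock=6
Op 5: insert b.com -> 10.0.0.5 (expiry=6+1=7). clock=6
Op 6: tick 5 -> clock=11. purged={a.com,b.com}
Op 7: insert a.com -> 10.0.0.1 (expiry=11+5=16). clock=11
Op 8: tick 1 -> clock=12.
Op 9: insert b.com -> 10.0.0.4 (expiry=12+6=18). clock=12
Op 10: insert a.com -> 10.0.0.4 (expiry=12+6=18). clock=12
Op 11: tick 7 -> clock=19. purged={a.com,b.com}
Op 12: insert a.com -> 10.0.0.5 (expiry=19+1=20). clock=19
Op 13: insert a.com -> 10.0.0.1 (expiry=19+3=22). clock=19
lookup b.com: not in cache (expired or never inserted)

Answer: NXDOMAIN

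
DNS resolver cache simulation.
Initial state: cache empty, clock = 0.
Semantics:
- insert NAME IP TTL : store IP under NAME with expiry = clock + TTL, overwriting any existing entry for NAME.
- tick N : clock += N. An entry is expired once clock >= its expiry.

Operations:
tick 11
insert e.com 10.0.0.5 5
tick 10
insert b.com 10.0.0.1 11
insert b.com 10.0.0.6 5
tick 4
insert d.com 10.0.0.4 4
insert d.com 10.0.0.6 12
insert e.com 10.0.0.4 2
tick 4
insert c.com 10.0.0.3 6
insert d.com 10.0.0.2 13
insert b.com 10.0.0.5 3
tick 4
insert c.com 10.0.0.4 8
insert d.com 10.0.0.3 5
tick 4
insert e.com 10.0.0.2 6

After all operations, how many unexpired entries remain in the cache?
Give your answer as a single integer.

Op 1: tick 11 -> clock=11.
Op 2: insert e.com -> 10.0.0.5 (expiry=11+5=16). clock=11
Op 3: tick 10 -> clock=21. purged={e.com}
Op 4: insert b.com -> 10.0.0.1 (expiry=21+11=32). clock=21
Op 5: insert b.com -> 10.0.0.6 (expiry=21+5=26). clock=21
Op 6: tick 4 -> clock=25.
Op 7: insert d.com -> 10.0.0.4 (expiry=25+4=29). clock=25
Op 8: insert d.com -> 10.0.0.6 (expiry=25+12=37). clock=25
Op 9: insert e.com -> 10.0.0.4 (expiry=25+2=27). clock=25
Op 10: tick 4 -> clock=29. purged={b.com,e.com}
Op 11: insert c.com -> 10.0.0.3 (expiry=29+6=35). clock=29
Op 12: insert d.com -> 10.0.0.2 (expiry=29+13=42). clock=29
Op 13: insert b.com -> 10.0.0.5 (expiry=29+3=32). clock=29
Op 14: tick 4 -> clock=33. purged={b.com}
Op 15: insert c.com -> 10.0.0.4 (expiry=33+8=41). clock=33
Op 16: insert d.com -> 10.0.0.3 (expiry=33+5=38). clock=33
Op 17: tick 4 -> clock=37.
Op 18: insert e.com -> 10.0.0.2 (expiry=37+6=43). clock=37
Final cache (unexpired): {c.com,d.com,e.com} -> size=3

Answer: 3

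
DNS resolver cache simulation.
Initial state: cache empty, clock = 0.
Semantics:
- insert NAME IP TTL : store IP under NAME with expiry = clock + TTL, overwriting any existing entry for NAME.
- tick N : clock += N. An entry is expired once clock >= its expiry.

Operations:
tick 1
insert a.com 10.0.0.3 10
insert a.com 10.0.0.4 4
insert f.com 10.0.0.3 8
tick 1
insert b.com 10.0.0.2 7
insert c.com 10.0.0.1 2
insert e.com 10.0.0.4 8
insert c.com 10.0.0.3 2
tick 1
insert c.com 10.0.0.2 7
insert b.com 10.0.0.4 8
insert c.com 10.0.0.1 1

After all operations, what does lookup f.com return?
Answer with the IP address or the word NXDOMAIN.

Op 1: tick 1 -> clock=1.
Op 2: insert a.com -> 10.0.0.3 (expiry=1+10=11). clock=1
Op 3: insert a.com -> 10.0.0.4 (expiry=1+4=5). clock=1
Op 4: insert f.com -> 10.0.0.3 (expiry=1+8=9). clock=1
Op 5: tick 1 -> clock=2.
Op 6: insert b.com -> 10.0.0.2 (expiry=2+7=9). clock=2
Op 7: insert c.com -> 10.0.0.1 (expiry=2+2=4). clock=2
Op 8: insert e.com -> 10.0.0.4 (expiry=2+8=10). clock=2
Op 9: insert c.com -> 10.0.0.3 (expiry=2+2=4). clock=2
Op 10: tick 1 -> clock=3.
Op 11: insert c.com -> 10.0.0.2 (expiry=3+7=10). clock=3
Op 12: insert b.com -> 10.0.0.4 (expiry=3+8=11). clock=3
Op 13: insert c.com -> 10.0.0.1 (expiry=3+1=4). clock=3
lookup f.com: present, ip=10.0.0.3 expiry=9 > clock=3

Answer: 10.0.0.3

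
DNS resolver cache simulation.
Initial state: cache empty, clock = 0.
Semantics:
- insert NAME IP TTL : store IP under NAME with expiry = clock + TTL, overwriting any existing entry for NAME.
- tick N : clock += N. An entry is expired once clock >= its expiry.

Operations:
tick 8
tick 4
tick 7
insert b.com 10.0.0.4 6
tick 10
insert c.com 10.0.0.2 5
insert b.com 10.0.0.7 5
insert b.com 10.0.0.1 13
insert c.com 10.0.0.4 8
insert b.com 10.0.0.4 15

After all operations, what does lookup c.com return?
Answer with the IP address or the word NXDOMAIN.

Op 1: tick 8 -> clock=8.
Op 2: tick 4 -> clock=12.
Op 3: tick 7 -> clock=19.
Op 4: insert b.com -> 10.0.0.4 (expiry=19+6=25). clock=19
Op 5: tick 10 -> clock=29. purged={b.com}
Op 6: insert c.com -> 10.0.0.2 (expiry=29+5=34). clock=29
Op 7: insert b.com -> 10.0.0.7 (expiry=29+5=34). clock=29
Op 8: insert b.com -> 10.0.0.1 (expiry=29+13=42). clock=29
Op 9: insert c.com -> 10.0.0.4 (expiry=29+8=37). clock=29
Op 10: insert b.com -> 10.0.0.4 (expiry=29+15=44). clock=29
lookup c.com: present, ip=10.0.0.4 expiry=37 > clock=29

Answer: 10.0.0.4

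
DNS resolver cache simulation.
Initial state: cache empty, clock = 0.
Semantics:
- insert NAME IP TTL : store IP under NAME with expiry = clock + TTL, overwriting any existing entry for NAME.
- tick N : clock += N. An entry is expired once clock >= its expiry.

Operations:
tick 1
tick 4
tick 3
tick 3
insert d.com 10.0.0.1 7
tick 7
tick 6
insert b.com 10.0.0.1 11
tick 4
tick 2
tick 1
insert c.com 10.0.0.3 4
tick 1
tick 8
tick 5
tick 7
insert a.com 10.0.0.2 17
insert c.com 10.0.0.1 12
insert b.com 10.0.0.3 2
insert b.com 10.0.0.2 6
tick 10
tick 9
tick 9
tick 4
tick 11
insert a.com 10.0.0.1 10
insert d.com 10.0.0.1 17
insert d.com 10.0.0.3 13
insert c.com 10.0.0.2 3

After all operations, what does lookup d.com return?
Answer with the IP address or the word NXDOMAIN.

Op 1: tick 1 -> clock=1.
Op 2: tick 4 -> clock=5.
Op 3: tick 3 -> clock=8.
Op 4: tick 3 -> clock=11.
Op 5: insert d.com -> 10.0.0.1 (expiry=11+7=18). clock=11
Op 6: tick 7 -> clock=18. purged={d.com}
Op 7: tick 6 -> clock=24.
Op 8: insert b.com -> 10.0.0.1 (expiry=24+11=35). clock=24
Op 9: tick 4 -> clock=28.
Op 10: tick 2 -> clock=30.
Op 11: tick 1 -> clock=31.
Op 12: insert c.com -> 10.0.0.3 (expiry=31+4=35). clock=31
Op 13: tick 1 -> clock=32.
Op 14: tick 8 -> clock=40. purged={b.com,c.com}
Op 15: tick 5 -> clock=45.
Op 16: tick 7 -> clock=52.
Op 17: insert a.com -> 10.0.0.2 (expiry=52+17=69). clock=52
Op 18: insert c.com -> 10.0.0.1 (expiry=52+12=64). clock=52
Op 19: insert b.com -> 10.0.0.3 (expiry=52+2=54). clock=52
Op 20: insert b.com -> 10.0.0.2 (expiry=52+6=58). clock=52
Op 21: tick 10 -> clock=62. purged={b.com}
Op 22: tick 9 -> clock=71. purged={a.com,c.com}
Op 23: tick 9 -> clock=80.
Op 24: tick 4 -> clock=84.
Op 25: tick 11 -> clock=95.
Op 26: insert a.com -> 10.0.0.1 (expiry=95+10=105). clock=95
Op 27: insert d.com -> 10.0.0.1 (expiry=95+17=112). clock=95
Op 28: insert d.com -> 10.0.0.3 (expiry=95+13=108). clock=95
Op 29: insert c.com -> 10.0.0.2 (expiry=95+3=98). clock=95
lookup d.com: present, ip=10.0.0.3 expiry=108 > clock=95

Answer: 10.0.0.3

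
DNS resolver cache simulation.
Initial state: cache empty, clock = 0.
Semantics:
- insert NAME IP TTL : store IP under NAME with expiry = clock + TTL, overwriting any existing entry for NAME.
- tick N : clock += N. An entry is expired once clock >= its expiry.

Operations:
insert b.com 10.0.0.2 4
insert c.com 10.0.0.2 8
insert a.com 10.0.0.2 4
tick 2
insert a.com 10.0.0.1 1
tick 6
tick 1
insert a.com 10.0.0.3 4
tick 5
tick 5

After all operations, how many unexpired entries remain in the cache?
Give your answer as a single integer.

Op 1: insert b.com -> 10.0.0.2 (expiry=0+4=4). clock=0
Op 2: insert c.com -> 10.0.0.2 (expiry=0+8=8). clock=0
Op 3: insert a.com -> 10.0.0.2 (expiry=0+4=4). clock=0
Op 4: tick 2 -> clock=2.
Op 5: insert a.com -> 10.0.0.1 (expiry=2+1=3). clock=2
Op 6: tick 6 -> clock=8. purged={a.com,b.com,c.com}
Op 7: tick 1 -> clock=9.
Op 8: insert a.com -> 10.0.0.3 (expiry=9+4=13). clock=9
Op 9: tick 5 -> clock=14. purged={a.com}
Op 10: tick 5 -> clock=19.
Final cache (unexpired): {} -> size=0

Answer: 0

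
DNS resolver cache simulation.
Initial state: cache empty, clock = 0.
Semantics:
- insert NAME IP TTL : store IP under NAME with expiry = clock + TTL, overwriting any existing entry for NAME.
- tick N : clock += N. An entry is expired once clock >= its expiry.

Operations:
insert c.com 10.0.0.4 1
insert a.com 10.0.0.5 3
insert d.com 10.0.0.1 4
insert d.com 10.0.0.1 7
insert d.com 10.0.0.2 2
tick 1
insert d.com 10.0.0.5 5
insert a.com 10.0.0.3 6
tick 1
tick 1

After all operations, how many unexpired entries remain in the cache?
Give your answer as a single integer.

Answer: 2

Derivation:
Op 1: insert c.com -> 10.0.0.4 (expiry=0+1=1). clock=0
Op 2: insert a.com -> 10.0.0.5 (expiry=0+3=3). clock=0
Op 3: insert d.com -> 10.0.0.1 (expiry=0+4=4). clock=0
Op 4: insert d.com -> 10.0.0.1 (expiry=0+7=7). clock=0
Op 5: insert d.com -> 10.0.0.2 (expiry=0+2=2). clock=0
Op 6: tick 1 -> clock=1. purged={c.com}
Op 7: insert d.com -> 10.0.0.5 (expiry=1+5=6). clock=1
Op 8: insert a.com -> 10.0.0.3 (expiry=1+6=7). clock=1
Op 9: tick 1 -> clock=2.
Op 10: tick 1 -> clock=3.
Final cache (unexpired): {a.com,d.com} -> size=2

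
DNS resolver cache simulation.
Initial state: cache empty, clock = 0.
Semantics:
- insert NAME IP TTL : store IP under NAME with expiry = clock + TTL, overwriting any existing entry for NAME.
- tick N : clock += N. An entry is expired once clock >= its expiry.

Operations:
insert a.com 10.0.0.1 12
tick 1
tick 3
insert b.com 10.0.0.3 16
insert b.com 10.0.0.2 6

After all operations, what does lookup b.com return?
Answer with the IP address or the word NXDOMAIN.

Answer: 10.0.0.2

Derivation:
Op 1: insert a.com -> 10.0.0.1 (expiry=0+12=12). clock=0
Op 2: tick 1 -> clock=1.
Op 3: tick 3 -> clock=4.
Op 4: insert b.com -> 10.0.0.3 (expiry=4+16=20). clock=4
Op 5: insert b.com -> 10.0.0.2 (expiry=4+6=10). clock=4
lookup b.com: present, ip=10.0.0.2 expiry=10 > clock=4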